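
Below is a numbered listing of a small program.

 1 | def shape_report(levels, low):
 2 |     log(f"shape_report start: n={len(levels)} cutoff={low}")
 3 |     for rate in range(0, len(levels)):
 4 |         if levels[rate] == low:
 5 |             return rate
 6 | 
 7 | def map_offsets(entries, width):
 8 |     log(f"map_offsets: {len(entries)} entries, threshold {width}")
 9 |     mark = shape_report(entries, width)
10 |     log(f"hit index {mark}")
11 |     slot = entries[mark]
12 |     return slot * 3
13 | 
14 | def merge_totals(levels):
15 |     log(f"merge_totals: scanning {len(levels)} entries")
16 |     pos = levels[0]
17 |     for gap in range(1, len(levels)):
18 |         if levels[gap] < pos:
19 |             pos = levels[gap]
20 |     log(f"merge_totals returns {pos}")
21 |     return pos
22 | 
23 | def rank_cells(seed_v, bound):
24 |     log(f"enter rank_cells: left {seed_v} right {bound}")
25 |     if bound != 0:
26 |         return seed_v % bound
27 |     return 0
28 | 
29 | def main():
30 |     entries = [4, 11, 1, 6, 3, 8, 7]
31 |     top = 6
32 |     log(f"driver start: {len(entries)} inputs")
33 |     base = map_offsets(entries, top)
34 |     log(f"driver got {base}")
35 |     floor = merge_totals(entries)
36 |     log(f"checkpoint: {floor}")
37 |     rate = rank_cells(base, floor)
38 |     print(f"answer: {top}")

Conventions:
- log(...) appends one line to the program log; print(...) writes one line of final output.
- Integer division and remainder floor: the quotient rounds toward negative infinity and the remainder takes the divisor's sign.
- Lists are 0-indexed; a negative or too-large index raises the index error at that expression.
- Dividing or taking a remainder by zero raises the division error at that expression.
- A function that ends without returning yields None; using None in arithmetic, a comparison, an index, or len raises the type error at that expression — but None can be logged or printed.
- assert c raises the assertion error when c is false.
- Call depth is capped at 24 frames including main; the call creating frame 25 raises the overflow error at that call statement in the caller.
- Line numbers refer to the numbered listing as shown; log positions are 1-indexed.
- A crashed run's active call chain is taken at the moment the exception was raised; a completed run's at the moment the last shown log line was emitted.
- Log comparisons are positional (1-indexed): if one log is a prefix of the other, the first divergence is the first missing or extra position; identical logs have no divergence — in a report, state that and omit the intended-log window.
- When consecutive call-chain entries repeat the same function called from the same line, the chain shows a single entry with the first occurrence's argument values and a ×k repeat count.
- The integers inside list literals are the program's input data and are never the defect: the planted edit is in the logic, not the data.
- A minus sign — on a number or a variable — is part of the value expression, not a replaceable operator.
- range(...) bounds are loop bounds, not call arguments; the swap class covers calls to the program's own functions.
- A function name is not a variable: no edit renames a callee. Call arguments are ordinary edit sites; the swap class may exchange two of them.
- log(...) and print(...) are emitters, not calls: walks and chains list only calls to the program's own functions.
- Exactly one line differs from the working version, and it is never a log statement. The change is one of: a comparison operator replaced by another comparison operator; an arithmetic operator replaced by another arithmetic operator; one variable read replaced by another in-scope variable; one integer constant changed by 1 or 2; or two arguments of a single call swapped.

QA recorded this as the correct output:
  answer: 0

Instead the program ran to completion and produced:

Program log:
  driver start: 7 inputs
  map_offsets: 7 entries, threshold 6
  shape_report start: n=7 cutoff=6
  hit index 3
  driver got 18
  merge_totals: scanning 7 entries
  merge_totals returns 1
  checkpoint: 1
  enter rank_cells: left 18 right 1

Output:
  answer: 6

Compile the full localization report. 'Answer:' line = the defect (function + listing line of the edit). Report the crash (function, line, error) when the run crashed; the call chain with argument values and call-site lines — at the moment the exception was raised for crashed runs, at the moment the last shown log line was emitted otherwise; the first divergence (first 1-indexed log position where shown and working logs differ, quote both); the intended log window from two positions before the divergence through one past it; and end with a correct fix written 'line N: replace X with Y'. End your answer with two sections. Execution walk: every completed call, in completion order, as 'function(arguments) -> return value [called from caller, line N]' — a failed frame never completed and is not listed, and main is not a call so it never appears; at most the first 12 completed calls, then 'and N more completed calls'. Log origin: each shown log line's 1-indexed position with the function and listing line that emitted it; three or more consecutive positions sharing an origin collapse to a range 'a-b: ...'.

Answer: the defect is in main at line 38.
Key fact: The two runs log identically and part ways only at the printed values.
Call chain: main -> rank_cells(18, 1) (called at line 37).
First divergence: none — the logs agree in full.
Execution walk:
  shape_report([4, 11, 1, 6, 3, 8, 7], 6) -> 3  [called from map_offsets, line 9]
  map_offsets([4, 11, 1, 6, 3, 8, 7], 6) -> 18  [called from main, line 33]
  merge_totals([4, 11, 1, 6, 3, 8, 7]) -> 1  [called from main, line 35]
  rank_cells(18, 1) -> 0  [called from main, line 37]
Origin of each log line:
  1: logged in main at line 32
  2: logged in map_offsets at line 8
  3: logged in shape_report at line 2
  4: logged in map_offsets at line 10
  5: logged in main at line 34
  6: logged in merge_totals at line 15
  7: logged in merge_totals at line 20
  8: logged in main at line 36
  9: logged in rank_cells at line 24
A correct fix: line 38: replace `top` with `rate`.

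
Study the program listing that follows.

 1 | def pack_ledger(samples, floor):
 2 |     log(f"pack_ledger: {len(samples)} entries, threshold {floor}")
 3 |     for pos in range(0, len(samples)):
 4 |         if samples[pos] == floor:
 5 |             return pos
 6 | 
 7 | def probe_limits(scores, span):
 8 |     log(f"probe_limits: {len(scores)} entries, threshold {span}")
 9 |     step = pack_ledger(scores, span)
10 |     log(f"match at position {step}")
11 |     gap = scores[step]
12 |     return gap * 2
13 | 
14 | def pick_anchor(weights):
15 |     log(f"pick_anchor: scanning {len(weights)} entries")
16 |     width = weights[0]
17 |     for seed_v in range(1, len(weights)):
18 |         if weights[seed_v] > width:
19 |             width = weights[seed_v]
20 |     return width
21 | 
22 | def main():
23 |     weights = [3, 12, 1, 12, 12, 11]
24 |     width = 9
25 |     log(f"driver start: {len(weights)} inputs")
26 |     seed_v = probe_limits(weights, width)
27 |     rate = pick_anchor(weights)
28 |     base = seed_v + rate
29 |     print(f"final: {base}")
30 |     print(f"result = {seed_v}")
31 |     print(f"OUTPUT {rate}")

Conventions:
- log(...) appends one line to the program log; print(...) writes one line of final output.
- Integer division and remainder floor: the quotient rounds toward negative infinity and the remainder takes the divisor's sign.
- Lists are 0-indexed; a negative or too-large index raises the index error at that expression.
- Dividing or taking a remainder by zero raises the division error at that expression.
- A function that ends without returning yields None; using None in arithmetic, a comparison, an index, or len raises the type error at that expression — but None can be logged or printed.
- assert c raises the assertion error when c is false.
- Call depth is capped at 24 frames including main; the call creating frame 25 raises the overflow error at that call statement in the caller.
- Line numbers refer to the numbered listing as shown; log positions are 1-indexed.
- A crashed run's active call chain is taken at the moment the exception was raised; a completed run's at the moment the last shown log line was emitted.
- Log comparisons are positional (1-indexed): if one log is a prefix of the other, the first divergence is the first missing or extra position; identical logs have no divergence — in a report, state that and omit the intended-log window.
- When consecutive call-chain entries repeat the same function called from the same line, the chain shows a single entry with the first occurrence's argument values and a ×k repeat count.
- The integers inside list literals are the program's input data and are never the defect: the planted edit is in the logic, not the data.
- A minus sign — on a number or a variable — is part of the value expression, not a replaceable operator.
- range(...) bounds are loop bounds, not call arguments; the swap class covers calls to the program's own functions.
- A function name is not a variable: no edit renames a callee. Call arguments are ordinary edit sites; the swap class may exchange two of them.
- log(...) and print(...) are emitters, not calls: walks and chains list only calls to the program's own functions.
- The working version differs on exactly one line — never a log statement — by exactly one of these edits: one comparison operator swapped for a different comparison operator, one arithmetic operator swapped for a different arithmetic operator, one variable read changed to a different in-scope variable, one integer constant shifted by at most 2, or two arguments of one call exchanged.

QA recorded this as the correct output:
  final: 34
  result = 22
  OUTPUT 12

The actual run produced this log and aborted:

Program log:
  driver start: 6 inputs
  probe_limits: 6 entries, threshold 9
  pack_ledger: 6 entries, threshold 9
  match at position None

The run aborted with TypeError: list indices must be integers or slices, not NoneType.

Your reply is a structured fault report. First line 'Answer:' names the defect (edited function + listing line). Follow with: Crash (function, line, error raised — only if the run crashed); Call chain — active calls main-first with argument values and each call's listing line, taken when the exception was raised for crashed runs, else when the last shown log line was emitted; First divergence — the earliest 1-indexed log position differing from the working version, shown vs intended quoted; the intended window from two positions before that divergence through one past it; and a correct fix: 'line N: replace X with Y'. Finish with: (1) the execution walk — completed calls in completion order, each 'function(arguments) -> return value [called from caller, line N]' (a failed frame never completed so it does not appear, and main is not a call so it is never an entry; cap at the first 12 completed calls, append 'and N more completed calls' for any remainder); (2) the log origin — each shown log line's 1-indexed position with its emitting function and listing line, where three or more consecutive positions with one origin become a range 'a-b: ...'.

Answer: the defect is in main at line 24.
Key fact: The log first diverges at position 2: the faulty run prints 'probe_limits: 6 entries, threshold 9' where the working version prints 'probe_limits: 6 entries, threshold 11'.
Crash: probe_limits, line 11, TypeError.
Call chain: main -> probe_limits([3, 12, 1, 12, 12, 11], 9) (called at line 26).
First divergence: position 2; shown 'probe_limits: 6 entries, threshold 9' vs intended 'probe_limits: 6 entries, threshold 11'.
Intended log window:
  1: driver start: 6 inputs
  2: probe_limits: 6 entries, threshold 11
  3: pack_ledger: 6 entries, threshold 11
Execution walk:
  pack_ledger([3, 12, 1, 12, 12, 11], 9) -> None  [called from probe_limits, line 9]
Log line origins:
  1: from main, line 25
  2: from probe_limits, line 8
  3: from pack_ledger, line 2
  4: from probe_limits, line 10
A correct fix: line 24: replace `9` with `11`.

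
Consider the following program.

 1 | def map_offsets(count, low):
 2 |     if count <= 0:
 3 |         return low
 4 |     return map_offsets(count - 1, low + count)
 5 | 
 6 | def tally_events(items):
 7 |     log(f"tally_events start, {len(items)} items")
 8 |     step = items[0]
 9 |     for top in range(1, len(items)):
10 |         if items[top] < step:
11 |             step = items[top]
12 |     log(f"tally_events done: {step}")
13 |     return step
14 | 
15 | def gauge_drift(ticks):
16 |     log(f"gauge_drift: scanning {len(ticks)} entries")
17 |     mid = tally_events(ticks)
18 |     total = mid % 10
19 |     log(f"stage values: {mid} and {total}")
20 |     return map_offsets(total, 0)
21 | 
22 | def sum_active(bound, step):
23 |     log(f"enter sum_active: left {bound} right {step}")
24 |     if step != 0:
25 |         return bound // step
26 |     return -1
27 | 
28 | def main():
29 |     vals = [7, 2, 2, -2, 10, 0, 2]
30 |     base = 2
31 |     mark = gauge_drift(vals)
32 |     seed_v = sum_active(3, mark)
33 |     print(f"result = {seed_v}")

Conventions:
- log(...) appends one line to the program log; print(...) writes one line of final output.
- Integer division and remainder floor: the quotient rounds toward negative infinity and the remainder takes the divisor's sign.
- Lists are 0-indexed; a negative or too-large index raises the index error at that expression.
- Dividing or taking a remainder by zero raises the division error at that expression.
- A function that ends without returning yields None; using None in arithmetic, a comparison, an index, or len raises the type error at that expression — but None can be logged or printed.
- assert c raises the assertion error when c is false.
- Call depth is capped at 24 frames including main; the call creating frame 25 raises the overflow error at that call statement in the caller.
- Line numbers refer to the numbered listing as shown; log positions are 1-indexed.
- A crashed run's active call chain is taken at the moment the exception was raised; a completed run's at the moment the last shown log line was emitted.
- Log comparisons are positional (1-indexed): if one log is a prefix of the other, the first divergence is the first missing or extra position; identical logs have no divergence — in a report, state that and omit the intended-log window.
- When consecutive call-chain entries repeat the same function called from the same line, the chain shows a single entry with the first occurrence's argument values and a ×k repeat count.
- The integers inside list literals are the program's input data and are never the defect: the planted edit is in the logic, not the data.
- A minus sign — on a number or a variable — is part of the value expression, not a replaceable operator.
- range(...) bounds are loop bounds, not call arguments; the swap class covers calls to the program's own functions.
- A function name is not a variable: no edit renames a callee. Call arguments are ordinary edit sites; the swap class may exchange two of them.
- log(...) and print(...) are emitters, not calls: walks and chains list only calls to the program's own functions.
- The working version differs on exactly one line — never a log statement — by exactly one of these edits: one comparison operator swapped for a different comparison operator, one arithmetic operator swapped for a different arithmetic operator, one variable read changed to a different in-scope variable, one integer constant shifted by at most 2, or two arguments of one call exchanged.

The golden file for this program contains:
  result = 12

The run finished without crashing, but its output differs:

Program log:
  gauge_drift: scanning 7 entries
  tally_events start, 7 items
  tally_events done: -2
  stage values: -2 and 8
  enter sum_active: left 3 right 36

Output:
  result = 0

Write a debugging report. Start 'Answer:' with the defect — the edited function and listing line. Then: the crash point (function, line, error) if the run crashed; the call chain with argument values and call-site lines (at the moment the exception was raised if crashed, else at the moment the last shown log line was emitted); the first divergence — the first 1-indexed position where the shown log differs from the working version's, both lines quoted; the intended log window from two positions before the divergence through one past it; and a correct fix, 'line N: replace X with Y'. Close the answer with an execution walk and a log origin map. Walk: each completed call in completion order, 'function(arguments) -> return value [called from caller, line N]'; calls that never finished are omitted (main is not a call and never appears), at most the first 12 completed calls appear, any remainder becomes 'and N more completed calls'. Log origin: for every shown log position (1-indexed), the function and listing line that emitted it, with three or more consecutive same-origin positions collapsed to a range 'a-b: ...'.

Answer: the defect is in main at line 32.
Key fact: Position 5 is the first bad log line: 'enter sum_active: left 3 right 36' should read 'enter sum_active: left 36 right 3'.
Call chain: main -> sum_active(3, 36) (called at line 32).
First divergence: position 5 — the shown line 'enter sum_active: left 3 right 36' should read 'enter sum_active: left 36 right 3'.
Intended log window:
  3: tally_events done: -2
  4: stage values: -2 and 8
  5: enter sum_active: left 36 right 3
Execution walk:
  tally_events([7, 2, 2, -2, 10, 0, 2]) -> -2  [called from gauge_drift, line 17]
  map_offsets(0, 36) -> 36  [called from map_offsets, line 4]
  map_offsets(1, 35) -> 36  [called from map_offsets, line 4]
  map_offsets(2, 33) -> 36  [called from map_offsets, line 4]
  map_offsets(3, 30) -> 36  [called from map_offsets, line 4]
  map_offsets(4, 26) -> 36  [called from map_offsets, line 4]
  map_offsets(5, 21) -> 36  [called from map_offsets, line 4]
  map_offsets(6, 15) -> 36  [called from map_offsets, line 4]
  map_offsets(7, 8) -> 36  [called from map_offsets, line 4]
  map_offsets(8, 0) -> 36  [called from gauge_drift, line 20]
  gauge_drift([7, 2, 2, -2, 10, 0, 2]) -> 36  [called from main, line 31]
  sum_active(3, 36) -> 0  [called from main, line 32]
Log origins:
  1: logged in gauge_drift at line 16
  2: logged in tally_events at line 7
  3: logged in tally_events at line 12
  4: logged in gauge_drift at line 19
  5: logged in sum_active at line 23
A correct fix: line 32: replace `sum_active(3, mark)` with `sum_active(mark, 3)`.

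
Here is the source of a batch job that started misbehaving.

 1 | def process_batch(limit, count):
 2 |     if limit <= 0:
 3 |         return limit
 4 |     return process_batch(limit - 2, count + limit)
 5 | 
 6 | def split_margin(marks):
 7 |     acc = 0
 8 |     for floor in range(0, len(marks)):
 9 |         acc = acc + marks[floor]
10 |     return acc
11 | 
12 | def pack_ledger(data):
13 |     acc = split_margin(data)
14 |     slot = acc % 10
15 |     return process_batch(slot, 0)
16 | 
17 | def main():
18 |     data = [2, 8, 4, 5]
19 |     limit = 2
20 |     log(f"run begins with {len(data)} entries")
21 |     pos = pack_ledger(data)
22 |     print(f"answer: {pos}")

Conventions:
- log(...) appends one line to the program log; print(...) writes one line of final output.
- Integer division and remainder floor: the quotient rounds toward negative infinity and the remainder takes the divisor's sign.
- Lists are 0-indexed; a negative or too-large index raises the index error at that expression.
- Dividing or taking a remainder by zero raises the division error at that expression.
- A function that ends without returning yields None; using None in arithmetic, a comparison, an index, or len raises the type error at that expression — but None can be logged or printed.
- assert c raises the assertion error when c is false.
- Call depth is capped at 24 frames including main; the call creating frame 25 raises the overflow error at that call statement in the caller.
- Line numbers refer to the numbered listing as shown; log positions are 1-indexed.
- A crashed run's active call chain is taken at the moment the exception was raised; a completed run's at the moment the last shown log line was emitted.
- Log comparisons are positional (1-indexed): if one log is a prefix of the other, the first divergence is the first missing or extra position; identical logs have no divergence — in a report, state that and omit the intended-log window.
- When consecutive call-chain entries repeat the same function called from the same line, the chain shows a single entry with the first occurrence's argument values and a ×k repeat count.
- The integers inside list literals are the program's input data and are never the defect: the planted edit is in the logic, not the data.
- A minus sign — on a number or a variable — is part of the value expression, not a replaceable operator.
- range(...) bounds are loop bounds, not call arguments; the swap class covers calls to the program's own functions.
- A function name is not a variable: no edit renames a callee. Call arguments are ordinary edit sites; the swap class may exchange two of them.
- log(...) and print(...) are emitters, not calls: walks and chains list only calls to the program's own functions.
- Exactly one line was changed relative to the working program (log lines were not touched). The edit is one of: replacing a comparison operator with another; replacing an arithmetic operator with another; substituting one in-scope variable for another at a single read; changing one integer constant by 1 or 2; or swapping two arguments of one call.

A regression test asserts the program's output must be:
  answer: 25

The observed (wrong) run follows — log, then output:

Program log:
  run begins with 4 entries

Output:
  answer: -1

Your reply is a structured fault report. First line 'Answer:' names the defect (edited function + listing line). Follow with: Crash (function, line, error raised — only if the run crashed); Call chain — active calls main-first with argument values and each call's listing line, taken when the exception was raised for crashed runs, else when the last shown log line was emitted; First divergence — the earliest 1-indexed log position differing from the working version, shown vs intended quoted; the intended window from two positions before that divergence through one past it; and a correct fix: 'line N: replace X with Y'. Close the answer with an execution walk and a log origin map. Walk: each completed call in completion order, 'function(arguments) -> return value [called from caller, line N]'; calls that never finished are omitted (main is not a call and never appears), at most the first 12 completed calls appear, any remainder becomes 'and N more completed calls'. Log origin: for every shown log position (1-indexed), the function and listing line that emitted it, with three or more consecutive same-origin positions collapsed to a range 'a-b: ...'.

Answer: the defect is in process_batch at line 3.
Key fact: Every logged value matches the working version; the printed result is what differs.
Call chain: main.
First divergence: none; the two logs match at every position.
Execution walk:
  split_margin([2, 8, 4, 5]) -> 19  [called from pack_ledger, line 13]
  process_batch(-1, 25) -> -1  [called from process_batch, line 4]
  process_batch(1, 24) -> -1  [called from process_batch, line 4]
  process_batch(3, 21) -> -1  [called from process_batch, line 4]
  process_batch(5, 16) -> -1  [called from process_batch, line 4]
  process_batch(7, 9) -> -1  [called from process_batch, line 4]
  process_batch(9, 0) -> -1  [called from pack_ledger, line 15]
  pack_ledger([2, 8, 4, 5]) -> -1  [called from main, line 21]
Log line origins:
  1: logged in main at line 20
A correct fix: line 3: replace `limit` with `count`.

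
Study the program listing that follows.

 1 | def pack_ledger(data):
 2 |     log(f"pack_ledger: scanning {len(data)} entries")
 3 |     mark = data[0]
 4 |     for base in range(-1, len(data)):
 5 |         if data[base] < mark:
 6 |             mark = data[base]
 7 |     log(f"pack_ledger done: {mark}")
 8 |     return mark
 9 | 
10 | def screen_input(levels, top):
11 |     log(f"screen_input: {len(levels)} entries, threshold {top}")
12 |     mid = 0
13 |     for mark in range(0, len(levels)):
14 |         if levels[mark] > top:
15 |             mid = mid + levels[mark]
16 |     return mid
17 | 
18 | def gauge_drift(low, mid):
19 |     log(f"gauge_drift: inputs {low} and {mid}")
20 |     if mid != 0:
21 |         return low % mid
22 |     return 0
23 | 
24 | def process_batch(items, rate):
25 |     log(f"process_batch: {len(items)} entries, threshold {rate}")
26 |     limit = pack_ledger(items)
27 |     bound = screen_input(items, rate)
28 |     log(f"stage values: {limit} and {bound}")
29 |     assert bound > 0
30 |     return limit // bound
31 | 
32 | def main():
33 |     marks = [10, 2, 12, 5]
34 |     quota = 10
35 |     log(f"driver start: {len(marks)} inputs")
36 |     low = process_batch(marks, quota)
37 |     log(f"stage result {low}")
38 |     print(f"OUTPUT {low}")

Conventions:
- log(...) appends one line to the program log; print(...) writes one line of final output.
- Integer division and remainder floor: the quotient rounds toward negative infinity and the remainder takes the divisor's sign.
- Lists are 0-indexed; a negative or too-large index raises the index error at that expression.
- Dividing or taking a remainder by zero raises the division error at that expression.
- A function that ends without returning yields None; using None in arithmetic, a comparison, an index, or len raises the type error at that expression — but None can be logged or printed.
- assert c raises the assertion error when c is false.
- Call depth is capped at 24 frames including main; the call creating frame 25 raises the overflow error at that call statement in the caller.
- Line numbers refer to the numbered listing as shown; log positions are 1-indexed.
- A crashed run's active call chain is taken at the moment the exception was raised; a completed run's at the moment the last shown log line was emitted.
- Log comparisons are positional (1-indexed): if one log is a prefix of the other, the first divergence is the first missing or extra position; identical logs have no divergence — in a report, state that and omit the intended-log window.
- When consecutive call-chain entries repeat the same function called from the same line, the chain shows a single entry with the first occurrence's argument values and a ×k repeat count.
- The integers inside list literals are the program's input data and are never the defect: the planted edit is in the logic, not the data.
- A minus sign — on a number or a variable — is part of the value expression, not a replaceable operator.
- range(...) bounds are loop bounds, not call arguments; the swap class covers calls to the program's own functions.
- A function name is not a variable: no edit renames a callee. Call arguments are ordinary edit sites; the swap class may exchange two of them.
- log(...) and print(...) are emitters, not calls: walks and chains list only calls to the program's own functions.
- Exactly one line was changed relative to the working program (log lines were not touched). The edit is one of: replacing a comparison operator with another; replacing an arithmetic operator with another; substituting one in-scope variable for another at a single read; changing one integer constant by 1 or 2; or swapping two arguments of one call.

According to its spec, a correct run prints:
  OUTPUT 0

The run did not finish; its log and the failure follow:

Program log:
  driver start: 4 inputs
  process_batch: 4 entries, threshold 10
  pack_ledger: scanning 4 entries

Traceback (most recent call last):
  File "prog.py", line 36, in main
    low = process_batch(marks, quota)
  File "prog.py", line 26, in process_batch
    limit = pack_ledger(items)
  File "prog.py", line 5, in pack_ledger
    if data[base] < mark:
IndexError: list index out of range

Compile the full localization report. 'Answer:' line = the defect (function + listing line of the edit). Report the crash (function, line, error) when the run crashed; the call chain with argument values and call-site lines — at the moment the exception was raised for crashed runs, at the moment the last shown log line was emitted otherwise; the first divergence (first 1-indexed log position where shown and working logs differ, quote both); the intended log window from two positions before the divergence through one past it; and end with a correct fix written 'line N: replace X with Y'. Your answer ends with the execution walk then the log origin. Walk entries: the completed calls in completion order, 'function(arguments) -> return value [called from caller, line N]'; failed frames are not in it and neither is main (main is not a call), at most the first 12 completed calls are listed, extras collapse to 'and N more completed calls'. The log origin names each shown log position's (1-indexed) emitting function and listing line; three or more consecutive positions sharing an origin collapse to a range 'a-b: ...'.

Answer: the defect is in pack_ledger at line 4.
Key observation: The faulty run's log stops after 3 lines; the working version's next line would be 'pack_ledger done: 2'.
Crash: pack_ledger, line 5, IndexError.
Call chain: main -> process_batch([10, 2, 12, 5], 10) (called at line 36) -> pack_ledger([10, 2, 12, 5]) (called at line 26).
First divergence: position 4; the shown log stops at 3 lines while the working version next logs 'pack_ledger done: 2'.
Intended log window:
  2: process_batch: 4 entries, threshold 10
  3: pack_ledger: scanning 4 entries
  4: pack_ledger done: 2
  5: screen_input: 4 entries, threshold 10
Execution walk:
  (no call completed)
Log origins:
  1: emitted by main (line 35)
  2: emitted by process_batch (line 25)
  3: emitted by pack_ledger (line 2)
A correct fix: line 4: replace `-1` with `1`.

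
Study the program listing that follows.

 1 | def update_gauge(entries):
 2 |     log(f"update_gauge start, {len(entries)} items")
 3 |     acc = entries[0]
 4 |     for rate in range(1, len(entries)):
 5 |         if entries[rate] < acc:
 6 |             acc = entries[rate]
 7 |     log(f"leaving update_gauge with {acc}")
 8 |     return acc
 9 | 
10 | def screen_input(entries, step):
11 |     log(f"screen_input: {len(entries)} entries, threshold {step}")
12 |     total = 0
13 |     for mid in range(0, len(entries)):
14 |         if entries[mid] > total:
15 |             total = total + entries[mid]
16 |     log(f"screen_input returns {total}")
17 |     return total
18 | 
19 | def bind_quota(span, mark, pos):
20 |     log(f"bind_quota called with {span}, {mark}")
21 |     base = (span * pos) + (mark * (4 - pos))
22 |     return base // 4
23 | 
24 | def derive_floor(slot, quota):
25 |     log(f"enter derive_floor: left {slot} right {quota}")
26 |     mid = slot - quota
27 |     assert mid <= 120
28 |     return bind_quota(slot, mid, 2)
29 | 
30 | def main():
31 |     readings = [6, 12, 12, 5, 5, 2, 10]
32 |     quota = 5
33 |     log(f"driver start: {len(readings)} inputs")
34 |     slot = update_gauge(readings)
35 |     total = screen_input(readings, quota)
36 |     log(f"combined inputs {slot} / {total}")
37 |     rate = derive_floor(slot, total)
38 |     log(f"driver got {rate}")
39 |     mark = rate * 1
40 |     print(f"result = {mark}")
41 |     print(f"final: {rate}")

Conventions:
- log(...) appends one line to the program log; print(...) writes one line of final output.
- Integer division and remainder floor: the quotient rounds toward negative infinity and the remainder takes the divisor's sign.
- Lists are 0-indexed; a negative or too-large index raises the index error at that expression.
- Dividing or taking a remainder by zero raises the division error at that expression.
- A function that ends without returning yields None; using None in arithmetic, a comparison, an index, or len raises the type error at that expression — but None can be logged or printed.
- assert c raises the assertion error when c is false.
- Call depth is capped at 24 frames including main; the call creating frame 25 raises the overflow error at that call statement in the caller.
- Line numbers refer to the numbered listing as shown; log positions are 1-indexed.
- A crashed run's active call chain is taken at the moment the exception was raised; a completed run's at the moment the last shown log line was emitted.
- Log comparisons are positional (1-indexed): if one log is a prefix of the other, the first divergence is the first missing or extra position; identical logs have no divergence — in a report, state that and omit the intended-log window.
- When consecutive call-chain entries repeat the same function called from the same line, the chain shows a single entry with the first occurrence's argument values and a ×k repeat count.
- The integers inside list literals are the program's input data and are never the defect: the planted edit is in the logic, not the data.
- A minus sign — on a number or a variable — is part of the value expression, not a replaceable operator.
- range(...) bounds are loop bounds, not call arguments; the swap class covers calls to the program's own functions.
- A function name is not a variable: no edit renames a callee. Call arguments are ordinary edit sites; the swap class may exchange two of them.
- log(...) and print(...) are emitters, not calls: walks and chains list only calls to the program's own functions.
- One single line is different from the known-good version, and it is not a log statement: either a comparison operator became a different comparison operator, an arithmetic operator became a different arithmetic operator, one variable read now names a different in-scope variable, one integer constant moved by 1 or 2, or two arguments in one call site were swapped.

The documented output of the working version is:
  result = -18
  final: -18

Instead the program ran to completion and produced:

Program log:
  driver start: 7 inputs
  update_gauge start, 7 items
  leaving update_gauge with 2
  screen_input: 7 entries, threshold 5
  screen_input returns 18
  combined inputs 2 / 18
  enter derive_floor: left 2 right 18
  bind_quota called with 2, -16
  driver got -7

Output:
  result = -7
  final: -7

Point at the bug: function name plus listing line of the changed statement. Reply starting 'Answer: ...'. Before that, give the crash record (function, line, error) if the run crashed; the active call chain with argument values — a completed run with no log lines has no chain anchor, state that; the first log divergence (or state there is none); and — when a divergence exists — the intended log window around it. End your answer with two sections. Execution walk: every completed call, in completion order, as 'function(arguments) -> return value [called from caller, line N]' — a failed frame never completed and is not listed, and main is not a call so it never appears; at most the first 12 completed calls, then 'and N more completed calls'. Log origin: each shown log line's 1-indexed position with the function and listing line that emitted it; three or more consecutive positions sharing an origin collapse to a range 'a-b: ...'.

Answer: the defect is in screen_input at line 14.
Core observation: At log position 5 the runs split — shown 'screen_input returns 18', but the working version logs 'screen_input returns 40'.
Call chain: main.
First divergence: position 5; shown 'screen_input returns 18' vs intended 'screen_input returns 40'.
Intended log window:
  3: leaving update_gauge with 2
  4: screen_input: 7 entries, threshold 5
  5: screen_input returns 40
  6: combined inputs 2 / 40
Execution walk:
  update_gauge([6, 12, 12, 5, 5, 2, 10]) -> 2  [called from main, line 34]
  screen_input([6, 12, 12, 5, 5, 2, 10], 5) -> 18  [called from main, line 35]
  bind_quota(2, -16, 2) -> -7  [called from derive_floor, line 28]
  derive_floor(2, 18) -> -7  [called from main, line 37]
Log origins:
  1: logged in main at line 33
  2: logged in update_gauge at line 2
  3: logged in update_gauge at line 7
  4: logged in screen_input at line 11
  5: logged in screen_input at line 16
  6: logged in main at line 36
  7: logged in derive_floor at line 25
  8: logged in bind_quota at line 20
  9: logged in main at line 38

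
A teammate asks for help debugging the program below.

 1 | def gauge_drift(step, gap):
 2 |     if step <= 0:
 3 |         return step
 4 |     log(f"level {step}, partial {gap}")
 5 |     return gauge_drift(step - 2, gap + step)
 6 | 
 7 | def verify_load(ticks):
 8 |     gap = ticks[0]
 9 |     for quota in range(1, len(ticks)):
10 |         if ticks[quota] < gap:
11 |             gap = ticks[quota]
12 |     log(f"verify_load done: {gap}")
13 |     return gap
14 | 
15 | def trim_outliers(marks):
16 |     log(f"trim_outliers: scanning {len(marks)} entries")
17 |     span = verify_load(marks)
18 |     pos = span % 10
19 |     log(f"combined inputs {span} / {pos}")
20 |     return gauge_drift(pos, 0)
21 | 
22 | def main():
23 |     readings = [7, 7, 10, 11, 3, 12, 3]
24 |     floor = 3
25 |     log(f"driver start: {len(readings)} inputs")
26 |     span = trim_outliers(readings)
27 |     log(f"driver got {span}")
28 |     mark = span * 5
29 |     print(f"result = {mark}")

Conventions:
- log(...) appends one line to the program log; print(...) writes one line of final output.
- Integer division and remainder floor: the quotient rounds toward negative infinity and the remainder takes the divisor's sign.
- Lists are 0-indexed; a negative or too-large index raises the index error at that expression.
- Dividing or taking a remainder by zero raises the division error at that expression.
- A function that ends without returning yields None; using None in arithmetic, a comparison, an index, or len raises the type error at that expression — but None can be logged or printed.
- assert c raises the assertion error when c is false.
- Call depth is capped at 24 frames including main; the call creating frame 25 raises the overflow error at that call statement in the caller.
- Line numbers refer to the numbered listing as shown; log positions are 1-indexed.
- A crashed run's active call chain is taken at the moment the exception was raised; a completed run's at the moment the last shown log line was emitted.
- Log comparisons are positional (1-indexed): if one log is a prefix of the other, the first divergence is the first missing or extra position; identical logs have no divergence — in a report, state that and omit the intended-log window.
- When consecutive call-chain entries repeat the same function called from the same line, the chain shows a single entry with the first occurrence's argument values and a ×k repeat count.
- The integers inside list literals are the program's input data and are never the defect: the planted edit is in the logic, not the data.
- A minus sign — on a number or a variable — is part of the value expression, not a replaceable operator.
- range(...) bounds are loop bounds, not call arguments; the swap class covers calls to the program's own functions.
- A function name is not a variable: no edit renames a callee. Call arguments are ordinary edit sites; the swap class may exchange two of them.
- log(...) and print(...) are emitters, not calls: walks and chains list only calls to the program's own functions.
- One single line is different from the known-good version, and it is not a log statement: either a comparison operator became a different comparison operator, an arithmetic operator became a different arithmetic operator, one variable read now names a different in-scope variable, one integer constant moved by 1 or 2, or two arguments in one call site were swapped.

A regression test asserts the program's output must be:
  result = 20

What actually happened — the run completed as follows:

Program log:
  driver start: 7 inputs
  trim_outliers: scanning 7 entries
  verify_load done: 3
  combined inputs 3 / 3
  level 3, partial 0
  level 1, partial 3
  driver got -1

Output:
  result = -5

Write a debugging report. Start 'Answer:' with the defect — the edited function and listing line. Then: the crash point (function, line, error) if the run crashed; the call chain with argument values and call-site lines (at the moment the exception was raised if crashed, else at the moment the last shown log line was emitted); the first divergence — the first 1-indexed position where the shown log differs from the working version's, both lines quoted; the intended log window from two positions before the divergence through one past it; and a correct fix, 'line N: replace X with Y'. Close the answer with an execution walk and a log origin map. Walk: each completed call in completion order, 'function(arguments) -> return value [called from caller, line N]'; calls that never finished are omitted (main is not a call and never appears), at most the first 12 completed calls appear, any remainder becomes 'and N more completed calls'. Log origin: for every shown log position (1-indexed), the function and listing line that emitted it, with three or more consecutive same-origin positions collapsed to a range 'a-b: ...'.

Answer: the defect is in gauge_drift at line 3.
Key observation: Position 7 is the first bad log line: 'driver got -1' should read 'driver got 4'.
Call chain: main.
First divergence: at position 7 the run shows 'driver got -1' where the working version logs 'driver got 4'.
Intended log window:
  5: level 3, partial 0
  6: level 1, partial 3
  7: driver got 4
Execution walk:
  verify_load([7, 7, 10, 11, 3, 12, 3]) -> 3  [called from trim_outliers, line 17]
  gauge_drift(-1, 4) -> -1  [called from gauge_drift, line 5]
  gauge_drift(1, 3) -> -1  [called from gauge_drift, line 5]
  gauge_drift(3, 0) -> -1  [called from trim_outliers, line 20]
  trim_outliers([7, 7, 10, 11, 3, 12, 3]) -> -1  [called from main, line 26]
Log line origins:
  1: emitted by main (line 25)
  2: emitted by trim_outliers (line 16)
  3: emitted by verify_load (line 12)
  4: emitted by trim_outliers (line 19)
  5: emitted by gauge_drift (line 4)
  6: emitted by gauge_drift (line 4)
  7: emitted by main (line 27)
A correct fix: line 3: replace `step` with `gap`.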